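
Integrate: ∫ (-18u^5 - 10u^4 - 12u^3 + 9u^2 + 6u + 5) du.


Reverse power rule on each term:
  ∫ -18u^5 du = -3u^6
  ∫ -10u^4 du = -2u^5
  ∫ -12u^3 du = -3u^4
  ∫ 9u^2 du = 3u^3
  ∫ 6u du = 3u^2
  ∫ 5 du = 5u
F(u) = -3u^6 - 2u^5 - 3u^4 + 3u^3 + 3u^2 + 5u + C


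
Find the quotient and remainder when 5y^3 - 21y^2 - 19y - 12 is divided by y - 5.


(5y^3 - 21y^2 - 19y - 12) / (y - 5)
Step 1: 5y^2 * (y - 5) = 5y^3 - 25y^2; subtract.
Step 2: 4y * (y - 5) = 4y^2 - 20y; subtract.
Step 3: 1 * (y - 5) = y - 5; subtract.
Quotient: 5y^2 + 4y + 1, Remainder: -7


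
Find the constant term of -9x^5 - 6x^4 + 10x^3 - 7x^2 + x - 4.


Read off the constant term: -4


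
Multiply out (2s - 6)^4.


Expand (2s - 6)^4 by repeated multiplication:
  (2s - 6)^2 = 4s^2 - 24s + 36
  (2s - 6)^3 = 8s^3 - 72s^2 + 216s - 216
= 16s^4 - 192s^3 + 864s^2 - 1728s + 1296


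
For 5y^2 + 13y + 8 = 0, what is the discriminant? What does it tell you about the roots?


D = b^2 - 4ac = (13)^2 - 4(5)(8) = 169 - 160 = 9
Since D > 0: two distinct rational roots


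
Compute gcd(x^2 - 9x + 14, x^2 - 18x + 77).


Factor each:
  x^2 - 9x + 14 = (x - 7)(x - 2)
  x^2 - 18x + 77 = (x - 7)(x - 11)
Common monic factor: x - 7


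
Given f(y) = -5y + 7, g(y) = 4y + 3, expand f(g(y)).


Substitute g(y) into f:
f(g(y)) = -5*(4y + 3) + 7
Expand and combine: -20y - 8


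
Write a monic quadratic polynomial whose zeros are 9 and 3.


p(x) = (x - 9)(x - 3)
Expand: x^2 - 12x + 27


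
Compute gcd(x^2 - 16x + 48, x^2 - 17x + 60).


Factor each:
  x^2 - 16x + 48 = (x - 12)(x - 4)
  x^2 - 17x + 60 = (x - 12)(x - 5)
Common monic factor: x - 12


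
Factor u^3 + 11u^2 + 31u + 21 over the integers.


Try integer roots (divisors of 21). u=-3: p(-3)=0.
Divide out (u + 3): quotient is u^2 + 8u + 7.
Factor the quadratic: (u + 1)(u + 7)
Result: (u + 3)(u + 1)(u + 7)


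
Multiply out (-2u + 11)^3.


Expand (-2u + 11)^3 by repeated multiplication:
  (-2u + 11)^2 = 4u^2 - 44u + 121
= -8u^3 + 132u^2 - 726u + 1331


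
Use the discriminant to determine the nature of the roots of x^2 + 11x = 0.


D = b^2 - 4ac = (11)^2 - 4(1)(0) = 121 = 121
Since D > 0: two distinct rational roots


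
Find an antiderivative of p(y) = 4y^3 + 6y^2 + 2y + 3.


Reverse power rule on each term:
  ∫ 4y^3 dy = y^4
  ∫ 6y^2 dy = 2y^3
  ∫ 2y dy = y^2
  ∫ 3 dy = 3y
F(y) = y^4 + 2y^3 + y^2 + 3y + C


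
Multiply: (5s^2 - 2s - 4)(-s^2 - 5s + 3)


Distribute each term of the first polynomial:
  (5s^2)(-s^2 - 5s + 3) = -5s^4 - 25s^3 + 15s^2
  (-2s)(-s^2 - 5s + 3) = 2s^3 + 10s^2 - 6s
  (-4)(-s^2 - 5s + 3) = 4s^2 + 20s - 12
Sum: -5s^4 - 23s^3 + 29s^2 + 14s - 12


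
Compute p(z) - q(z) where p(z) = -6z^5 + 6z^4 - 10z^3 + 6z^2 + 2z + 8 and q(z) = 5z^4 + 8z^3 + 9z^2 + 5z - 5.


Distribute the minus sign:
  (-6z^5 + 6z^4 - 10z^3 + 6z^2 + 2z + 8)
- (5z^4 + 8z^3 + 9z^2 + 5z - 5)
Negate second polynomial: -5z^4 - 8z^3 - 9z^2 - 5z + 5
Add: -6z^5 + z^4 - 18z^3 - 3z^2 - 3z + 13


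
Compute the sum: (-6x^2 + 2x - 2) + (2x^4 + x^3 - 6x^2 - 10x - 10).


Align terms by degree and add:
  -6x^2 + 2x - 2
+ 2x^4 + x^3 - 6x^2 - 10x - 10
= 2x^4 + x^3 - 12x^2 - 8x - 12


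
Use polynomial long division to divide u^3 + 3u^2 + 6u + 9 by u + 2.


(u^3 + 3u^2 + 6u + 9) / (u + 2)
Step 1: u^2 * (u + 2) = u^3 + 2u^2; subtract.
Step 2: u * (u + 2) = u^2 + 2u; subtract.
Step 3: 4 * (u + 2) = 4u + 8; subtract.
Quotient: u^2 + u + 4, Remainder: 1


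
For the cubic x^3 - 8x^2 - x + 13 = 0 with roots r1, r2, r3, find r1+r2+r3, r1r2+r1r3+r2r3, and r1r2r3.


Monic cubic x^3+bx^2+cx+d=0: sum=-b, pairwise sum=c, product=-d.
b=-8, c=-1, d=13
r1+r2+r3 = 8
r1r2+r1r3+r2r3 = -1
r1r2r3 = -13


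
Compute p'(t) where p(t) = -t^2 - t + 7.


Apply the power rule term by term:
  d/dt(-t^2) = -2t
  d/dt(-t) = -1
  d/dt(7) = 0
p'(t) = -2t - 1


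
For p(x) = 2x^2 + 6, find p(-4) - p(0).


p(-4) = 38
p(0) = 6
p(-4) - p(0) = 38 - 6 = 32


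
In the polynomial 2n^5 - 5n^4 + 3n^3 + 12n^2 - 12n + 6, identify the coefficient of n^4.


Read off the coefficient of n^4: -5


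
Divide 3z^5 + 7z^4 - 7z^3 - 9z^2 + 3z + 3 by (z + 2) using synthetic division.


Synthetic division with c = -2. Coefficients: 3, 7, -7, -9, 3, 3
Bring down 3.
  3 * -2 = -6; -6 + 7 = 1
  1 * -2 = -2; -2 - 7 = -9
  -9 * -2 = 18; 18 - 9 = 9
  9 * -2 = -18; -18 + 3 = -15
  -15 * -2 = 30; 30 + 3 = 33
Quotient: 3z^4 + z^3 - 9z^2 + 9z - 15, Remainder: 33


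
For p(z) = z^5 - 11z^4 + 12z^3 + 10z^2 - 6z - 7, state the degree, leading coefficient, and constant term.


Highest power of z is 5, with coefficient 1. Constant term is -7.
Degree = 5, leading coefficient = 1, constant term = -7


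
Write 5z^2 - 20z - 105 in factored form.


Roots satisfy r1 + r2 = -b/a = 4 and r1*r2 = c/a = -21.
So r1 = 7, r2 = -3.
5z^2 - 20z - 105 = 5(z - r1)(z - r2) = 5(z - 7)(z + 3)


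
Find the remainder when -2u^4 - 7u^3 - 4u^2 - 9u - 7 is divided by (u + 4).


By the Remainder Theorem, the remainder equals p(-4):
  -2*(-4)^4 = -512
  -7*(-4)^3 = 448
  -4*(-4)^2 = -64
  -9*(-4)^1 = 36
  constant: -7
Sum: -512 + 448 - 64 + 36 - 7 = -99


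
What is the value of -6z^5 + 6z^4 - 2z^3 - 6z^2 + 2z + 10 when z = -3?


Using direct substitution:
  -6 * (-3)^5 = 1458
  6 * (-3)^4 = 486
  -2 * (-3)^3 = 54
  -6 * (-3)^2 = -54
  2 * (-3)^1 = -6
  constant: 10
Sum = 1458 + 486 + 54 - 54 - 6 + 10 = 1948


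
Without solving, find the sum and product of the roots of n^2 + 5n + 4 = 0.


For an^2+bn+c=0: sum = -b/a, product = c/a.
a=1, b=5, c=4
Sum = -(5)/1 = -5
Product = (4)/1 = 4


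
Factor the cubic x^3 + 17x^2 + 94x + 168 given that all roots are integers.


Try integer roots (divisors of 168). x=-6: p(-6)=0.
Divide out (x + 6): quotient is x^2 + 11x + 28.
Factor the quadratic: (x + 7)(x + 4)
Result: (x + 6)(x + 7)(x + 4)


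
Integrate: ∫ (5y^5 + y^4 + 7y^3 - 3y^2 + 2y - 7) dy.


Reverse power rule on each term:
  ∫ 5y^5 dy = (5/6)y^6
  ∫ y^4 dy = (1/5)y^5
  ∫ 7y^3 dy = (7/4)y^4
  ∫ -3y^2 dy = -y^3
  ∫ 2y dy = y^2
  ∫ -7 dy = -7y
F(y) = (5/6)y^6 + (1/5)y^5 + (7/4)y^4 - y^3 + y^2 - 7y + C


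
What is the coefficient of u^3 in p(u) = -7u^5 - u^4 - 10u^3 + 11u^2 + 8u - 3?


Read off the coefficient of u^3: -10


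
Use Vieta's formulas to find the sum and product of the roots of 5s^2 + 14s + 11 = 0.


For as^2+bs+c=0: sum = -b/a, product = c/a.
a=5, b=14, c=11
Sum = -(14)/5 = -14/5
Product = (11)/5 = 11/5


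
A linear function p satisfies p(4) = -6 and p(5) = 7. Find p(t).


p(t) = mt + b. Using p(4)=-6, p(5)=7:
m = (-6 - 7)/(4 - 5) = -13/-1 = 13
b = -6 - m*(4) = -6 - 52 = -58
p(t) = 13t - 58


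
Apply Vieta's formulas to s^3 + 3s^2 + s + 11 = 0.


Monic cubic s^3+bs^2+cs+d=0: sum=-b, pairwise sum=c, product=-d.
b=3, c=1, d=11
r1+r2+r3 = -3
r1r2+r1r3+r2r3 = 1
r1r2r3 = -11


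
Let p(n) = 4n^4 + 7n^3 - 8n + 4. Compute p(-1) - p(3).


p(-1) = 9
p(3) = 493
p(-1) - p(3) = 9 - 493 = -484


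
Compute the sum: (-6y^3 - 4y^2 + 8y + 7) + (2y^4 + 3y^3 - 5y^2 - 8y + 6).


Align terms by degree and add:
  -6y^3 - 4y^2 + 8y + 7
+ 2y^4 + 3y^3 - 5y^2 - 8y + 6
= 2y^4 - 3y^3 - 9y^2 + 13


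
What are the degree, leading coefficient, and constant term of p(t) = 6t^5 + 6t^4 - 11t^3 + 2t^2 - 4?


Highest power of t is 5, with coefficient 6. Constant term is -4.
Degree = 5, leading coefficient = 6, constant term = -4


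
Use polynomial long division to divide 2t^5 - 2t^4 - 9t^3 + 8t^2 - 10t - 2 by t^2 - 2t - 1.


(2t^5 - 2t^4 - 9t^3 + 8t^2 - 10t - 2) / (t^2 - 2t - 1)
Step 1: 2t^3 * (t^2 - 2t - 1) = 2t^5 - 4t^4 - 2t^3; subtract.
Step 2: 2t^2 * (t^2 - 2t - 1) = 2t^4 - 4t^3 - 2t^2; subtract.
Step 3: -3t * (t^2 - 2t - 1) = -3t^3 + 6t^2 + 3t; subtract.
Step 4: 4 * (t^2 - 2t - 1) = 4t^2 - 8t - 4; subtract.
Quotient: 2t^3 + 2t^2 - 3t + 4, Remainder: -5t + 2


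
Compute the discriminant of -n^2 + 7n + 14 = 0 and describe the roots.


D = b^2 - 4ac = (7)^2 - 4(-1)(14) = 49 + 56 = 105
Since D > 0: two distinct irrational roots


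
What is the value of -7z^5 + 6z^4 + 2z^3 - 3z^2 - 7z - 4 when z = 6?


Using direct substitution:
  -7 * (6)^5 = -54432
  6 * (6)^4 = 7776
  2 * (6)^3 = 432
  -3 * (6)^2 = -108
  -7 * (6)^1 = -42
  constant: -4
Sum = -54432 + 7776 + 432 - 108 - 42 - 4 = -46378


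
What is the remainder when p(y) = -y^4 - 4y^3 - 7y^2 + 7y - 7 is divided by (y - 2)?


By the Remainder Theorem, the remainder equals p(2):
  -1*(2)^4 = -16
  -4*(2)^3 = -32
  -7*(2)^2 = -28
  7*(2)^1 = 14
  constant: -7
Sum: -16 - 32 - 28 + 14 - 7 = -69


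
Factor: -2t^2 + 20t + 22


Roots satisfy r1 + r2 = -b/a = 10 and r1*r2 = c/a = -11.
So r1 = 11, r2 = -1.
-2t^2 + 20t + 22 = -2(t - r1)(t - r2) = -2(t - 11)(t + 1)


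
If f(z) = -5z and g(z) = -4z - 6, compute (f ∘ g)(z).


Substitute g(z) into f:
f(g(z)) = -5*(-4z - 6)
Expand and combine: 20z + 30


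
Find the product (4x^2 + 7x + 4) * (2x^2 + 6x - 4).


Distribute each term of the first polynomial:
  (4x^2)(2x^2 + 6x - 4) = 8x^4 + 24x^3 - 16x^2
  (7x)(2x^2 + 6x - 4) = 14x^3 + 42x^2 - 28x
  (4)(2x^2 + 6x - 4) = 8x^2 + 24x - 16
Sum: 8x^4 + 38x^3 + 34x^2 - 4x - 16


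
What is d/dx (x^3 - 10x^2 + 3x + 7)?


Apply the power rule term by term:
  d/dx(x^3) = 3x^2
  d/dx(-10x^2) = -20x
  d/dx(3x) = 3
  d/dx(7) = 0
p'(x) = 3x^2 - 20x + 3


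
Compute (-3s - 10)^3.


Expand (-3s - 10)^3 by repeated multiplication:
  (-3s - 10)^2 = 9s^2 + 60s + 100
= -27s^3 - 270s^2 - 900s - 1000


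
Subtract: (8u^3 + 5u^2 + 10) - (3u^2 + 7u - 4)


Distribute the minus sign:
  (8u^3 + 5u^2 + 10)
- (3u^2 + 7u - 4)
Negate second polynomial: -3u^2 - 7u + 4
Add: 8u^3 + 2u^2 - 7u + 14


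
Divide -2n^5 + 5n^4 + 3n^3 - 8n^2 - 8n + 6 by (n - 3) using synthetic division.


Synthetic division with c = 3. Coefficients: -2, 5, 3, -8, -8, 6
Bring down -2.
  -2 * 3 = -6; -6 + 5 = -1
  -1 * 3 = -3; -3 + 3 = 0
  0 * 3 = 0; 0 - 8 = -8
  -8 * 3 = -24; -24 - 8 = -32
  -32 * 3 = -96; -96 + 6 = -90
Quotient: -2n^4 - n^3 - 8n - 32, Remainder: -90


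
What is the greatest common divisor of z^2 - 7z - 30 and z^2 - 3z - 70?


Factor each:
  z^2 - 7z - 30 = (z - 10)(z + 3)
  z^2 - 3z - 70 = (z - 10)(z + 7)
Common monic factor: z - 10


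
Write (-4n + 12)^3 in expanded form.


Expand (-4n + 12)^3 by repeated multiplication:
  (-4n + 12)^2 = 16n^2 - 96n + 144
= -64n^3 + 576n^2 - 1728n + 1728


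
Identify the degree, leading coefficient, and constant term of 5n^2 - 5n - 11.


Highest power of n is 2, with coefficient 5. Constant term is -11.
Degree = 2, leading coefficient = 5, constant term = -11


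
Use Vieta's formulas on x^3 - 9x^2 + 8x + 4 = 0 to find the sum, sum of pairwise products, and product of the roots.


Monic cubic x^3+bx^2+cx+d=0: sum=-b, pairwise sum=c, product=-d.
b=-9, c=8, d=4
r1+r2+r3 = 9
r1r2+r1r3+r2r3 = 8
r1r2r3 = -4


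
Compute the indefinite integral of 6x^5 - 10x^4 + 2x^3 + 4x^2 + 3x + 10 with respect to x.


Reverse power rule on each term:
  ∫ 6x^5 dx = x^6
  ∫ -10x^4 dx = -2x^5
  ∫ 2x^3 dx = (1/2)x^4
  ∫ 4x^2 dx = (4/3)x^3
  ∫ 3x dx = (3/2)x^2
  ∫ 10 dx = 10x
F(x) = x^6 - 2x^5 + (1/2)x^4 + (4/3)x^3 + (3/2)x^2 + 10x + C


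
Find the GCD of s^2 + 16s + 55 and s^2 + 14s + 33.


Factor each:
  s^2 + 16s + 55 = (s + 11)(s + 5)
  s^2 + 14s + 33 = (s + 11)(s + 3)
Common monic factor: s + 11


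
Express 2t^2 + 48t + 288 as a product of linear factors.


Roots satisfy r1 + r2 = -b/a = -24 and r1*r2 = c/a = 144.
So r1 = -12, r2 = -12.
2t^2 + 48t + 288 = 2(t - r1)(t - r2) = 2(t + 12)(t + 12)


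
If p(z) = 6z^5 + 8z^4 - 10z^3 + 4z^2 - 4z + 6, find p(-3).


Using direct substitution:
  6 * (-3)^5 = -1458
  8 * (-3)^4 = 648
  -10 * (-3)^3 = 270
  4 * (-3)^2 = 36
  -4 * (-3)^1 = 12
  constant: 6
Sum = -1458 + 648 + 270 + 36 + 12 + 6 = -486


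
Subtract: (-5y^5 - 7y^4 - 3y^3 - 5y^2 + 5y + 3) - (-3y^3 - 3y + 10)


Distribute the minus sign:
  (-5y^5 - 7y^4 - 3y^3 - 5y^2 + 5y + 3)
- (-3y^3 - 3y + 10)
Negate second polynomial: 3y^3 + 3y - 10
Add: -5y^5 - 7y^4 - 5y^2 + 8y - 7


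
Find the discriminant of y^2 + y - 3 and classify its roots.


D = b^2 - 4ac = (1)^2 - 4(1)(-3) = 1 + 12 = 13
Since D > 0: two distinct irrational roots


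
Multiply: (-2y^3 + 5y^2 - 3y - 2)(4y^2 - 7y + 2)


Distribute each term of the first polynomial:
  (-2y^3)(4y^2 - 7y + 2) = -8y^5 + 14y^4 - 4y^3
  (5y^2)(4y^2 - 7y + 2) = 20y^4 - 35y^3 + 10y^2
  (-3y)(4y^2 - 7y + 2) = -12y^3 + 21y^2 - 6y
  (-2)(4y^2 - 7y + 2) = -8y^2 + 14y - 4
Sum: -8y^5 + 34y^4 - 51y^3 + 23y^2 + 8y - 4


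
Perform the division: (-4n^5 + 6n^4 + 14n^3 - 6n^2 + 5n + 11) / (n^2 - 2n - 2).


(-4n^5 + 6n^4 + 14n^3 - 6n^2 + 5n + 11) / (n^2 - 2n - 2)
Step 1: -4n^3 * (n^2 - 2n - 2) = -4n^5 + 8n^4 + 8n^3; subtract.
Step 2: -2n^2 * (n^2 - 2n - 2) = -2n^4 + 4n^3 + 4n^2; subtract.
Step 3: 2n * (n^2 - 2n - 2) = 2n^3 - 4n^2 - 4n; subtract.
Step 4: -6 * (n^2 - 2n - 2) = -6n^2 + 12n + 12; subtract.
Quotient: -4n^3 - 2n^2 + 2n - 6, Remainder: -3n - 1


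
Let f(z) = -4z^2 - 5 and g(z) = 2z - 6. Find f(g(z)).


Substitute g(z) into f:
f(g(z)) = -4*(2z - 6)^2 + (-5)
(2z - 6)^2 = 4z^2 - 24z + 36
Expand and combine: -16z^2 + 96z - 149


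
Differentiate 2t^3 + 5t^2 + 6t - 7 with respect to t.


Apply the power rule term by term:
  d/dt(2t^3) = 6t^2
  d/dt(5t^2) = 10t
  d/dt(6t) = 6
  d/dt(-7) = 0
p'(t) = 6t^2 + 10t + 6


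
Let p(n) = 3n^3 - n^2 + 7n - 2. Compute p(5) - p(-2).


p(5) = 383
p(-2) = -44
p(5) - p(-2) = 383 + 44 = 427


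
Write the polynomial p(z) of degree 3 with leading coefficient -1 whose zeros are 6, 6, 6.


p(z) = -(z - 6)(z - 6)(z - 6)
Expand: -z^3 + 18z^2 - 108z + 216


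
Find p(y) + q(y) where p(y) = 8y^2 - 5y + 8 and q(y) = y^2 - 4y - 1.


Align terms by degree and add:
  8y^2 - 5y + 8
+ y^2 - 4y - 1
= 9y^2 - 9y + 7


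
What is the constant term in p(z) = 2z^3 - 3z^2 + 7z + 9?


Read off the constant term: 9


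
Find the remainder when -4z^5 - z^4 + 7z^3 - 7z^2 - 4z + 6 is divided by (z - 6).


By the Remainder Theorem, the remainder equals p(6):
  -4*(6)^5 = -31104
  -1*(6)^4 = -1296
  7*(6)^3 = 1512
  -7*(6)^2 = -252
  -4*(6)^1 = -24
  constant: 6
Sum: -31104 - 1296 + 1512 - 252 - 24 + 6 = -31158


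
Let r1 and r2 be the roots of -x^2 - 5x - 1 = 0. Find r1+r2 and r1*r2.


For ax^2+bx+c=0: sum = -b/a, product = c/a.
a=-1, b=-5, c=-1
Sum = -(-5)/-1 = -5
Product = (-1)/-1 = 1


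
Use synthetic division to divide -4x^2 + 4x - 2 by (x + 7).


Synthetic division with c = -7. Coefficients: -4, 4, -2
Bring down -4.
  -4 * -7 = 28; 28 + 4 = 32
  32 * -7 = -224; -224 - 2 = -226
Quotient: -4x + 32, Remainder: -226


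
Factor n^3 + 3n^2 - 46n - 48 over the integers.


Try integer roots (divisors of -48). n=6: p(6)=0.
Divide out (n - 6): quotient is n^2 + 9n + 8.
Factor the quadratic: (n + 8)(n + 1)
Result: (n - 6)(n + 8)(n + 1)


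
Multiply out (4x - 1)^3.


Expand (4x - 1)^3 by repeated multiplication:
  (4x - 1)^2 = 16x^2 - 8x + 1
= 64x^3 - 48x^2 + 12x - 1


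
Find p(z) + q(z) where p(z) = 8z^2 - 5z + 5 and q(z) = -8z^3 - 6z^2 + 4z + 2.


Align terms by degree and add:
  8z^2 - 5z + 5
  -8z^3 - 6z^2 + 4z + 2
= -8z^3 + 2z^2 - z + 7


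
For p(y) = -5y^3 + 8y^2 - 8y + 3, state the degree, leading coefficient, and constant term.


Highest power of y is 3, with coefficient -5. Constant term is 3.
Degree = 3, leading coefficient = -5, constant term = 3


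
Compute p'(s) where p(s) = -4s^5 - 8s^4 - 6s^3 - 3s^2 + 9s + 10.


Apply the power rule term by term:
  d/ds(-4s^5) = -20s^4
  d/ds(-8s^4) = -32s^3
  d/ds(-6s^3) = -18s^2
  d/ds(-3s^2) = -6s
  d/ds(9s) = 9
  d/ds(10) = 0
p'(s) = -20s^4 - 32s^3 - 18s^2 - 6s + 9


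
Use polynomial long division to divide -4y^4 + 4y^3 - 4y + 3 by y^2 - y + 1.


(-4y^4 + 4y^3 - 4y + 3) / (y^2 - y + 1)
Step 1: -4y^2 * (y^2 - y + 1) = -4y^4 + 4y^3 - 4y^2; subtract.
Step 2: 0 * (y^2 - y + 1) = 0; subtract.
Step 3: 4 * (y^2 - y + 1) = 4y^2 - 4y + 4; subtract.
Quotient: -4y^2 + 4, Remainder: -1


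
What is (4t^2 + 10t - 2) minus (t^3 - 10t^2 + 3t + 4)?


Distribute the minus sign:
  (4t^2 + 10t - 2)
- (t^3 - 10t^2 + 3t + 4)
Negate second polynomial: -t^3 + 10t^2 - 3t - 4
Add: -t^3 + 14t^2 + 7t - 6


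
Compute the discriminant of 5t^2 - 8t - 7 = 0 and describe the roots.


D = b^2 - 4ac = (-8)^2 - 4(5)(-7) = 64 + 140 = 204
Since D > 0: two distinct irrational roots


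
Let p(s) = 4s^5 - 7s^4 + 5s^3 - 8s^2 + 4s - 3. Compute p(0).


Using direct substitution:
  4 * (0)^5 = 0
  -7 * (0)^4 = 0
  5 * (0)^3 = 0
  -8 * (0)^2 = 0
  4 * (0)^1 = 0
  constant: -3
Sum = 0 + 0 + 0 + 0 + 0 - 3 = -3


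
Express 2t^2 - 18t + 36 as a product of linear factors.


Roots satisfy r1 + r2 = -b/a = 9 and r1*r2 = c/a = 18.
So r1 = 3, r2 = 6.
2t^2 - 18t + 36 = 2(t - r1)(t - r2) = 2(t - 3)(t - 6)


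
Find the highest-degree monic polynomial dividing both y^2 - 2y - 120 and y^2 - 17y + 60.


Factor each:
  y^2 - 2y - 120 = (y - 12)(y + 10)
  y^2 - 17y + 60 = (y - 12)(y - 5)
Common monic factor: y - 12


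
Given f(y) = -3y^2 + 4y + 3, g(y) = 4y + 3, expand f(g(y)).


Substitute g(y) into f:
f(g(y)) = -3*(4y + 3)^2 + 4*(4y + 3) + 3
(4y + 3)^2 = 16y^2 + 24y + 9
Expand and combine: -48y^2 - 56y - 12


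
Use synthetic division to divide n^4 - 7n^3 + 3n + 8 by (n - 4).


Synthetic division with c = 4. Coefficients: 1, -7, 0, 3, 8
Bring down 1.
  1 * 4 = 4; 4 - 7 = -3
  -3 * 4 = -12; -12 + 0 = -12
  -12 * 4 = -48; -48 + 3 = -45
  -45 * 4 = -180; -180 + 8 = -172
Quotient: n^3 - 3n^2 - 12n - 45, Remainder: -172


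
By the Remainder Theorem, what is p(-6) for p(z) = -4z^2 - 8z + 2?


By the Remainder Theorem, the remainder equals p(-6):
  -4*(-6)^2 = -144
  -8*(-6)^1 = 48
  constant: 2
Sum: -144 + 48 + 2 = -94


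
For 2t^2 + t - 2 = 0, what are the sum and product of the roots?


For at^2+bt+c=0: sum = -b/a, product = c/a.
a=2, b=1, c=-2
Sum = -(1)/2 = -1/2
Product = (-2)/2 = -1


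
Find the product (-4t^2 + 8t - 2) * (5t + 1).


Distribute each term of the first polynomial:
  (-4t^2)(5t + 1) = -20t^3 - 4t^2
  (8t)(5t + 1) = 40t^2 + 8t
  (-2)(5t + 1) = -10t - 2
Sum: -20t^3 + 36t^2 - 2t - 2


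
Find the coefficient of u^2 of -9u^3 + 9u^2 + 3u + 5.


Read off the coefficient of u^2: 9


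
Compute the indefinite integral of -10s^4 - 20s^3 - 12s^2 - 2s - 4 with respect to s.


Reverse power rule on each term:
  ∫ -10s^4 ds = -2s^5
  ∫ -20s^3 ds = -5s^4
  ∫ -12s^2 ds = -4s^3
  ∫ -2s ds = -s^2
  ∫ -4 ds = -4s
F(s) = -2s^5 - 5s^4 - 4s^3 - s^2 - 4s + C


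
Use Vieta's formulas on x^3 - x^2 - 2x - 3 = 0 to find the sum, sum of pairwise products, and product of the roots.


Monic cubic x^3+bx^2+cx+d=0: sum=-b, pairwise sum=c, product=-d.
b=-1, c=-2, d=-3
r1+r2+r3 = 1
r1r2+r1r3+r2r3 = -2
r1r2r3 = 3


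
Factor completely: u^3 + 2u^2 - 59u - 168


Try integer roots (divisors of -168). u=-7: p(-7)=0.
Divide out (u + 7): quotient is u^2 - 5u - 24.
Factor the quadratic: (u + 3)(u - 8)
Result: (u + 7)(u + 3)(u - 8)


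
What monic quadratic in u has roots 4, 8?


p(u) = (u - 4)(u - 8)
Expand: u^2 - 12u + 32


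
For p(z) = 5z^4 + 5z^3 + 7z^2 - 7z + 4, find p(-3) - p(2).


p(-3) = 358
p(2) = 138
p(-3) - p(2) = 358 - 138 = 220


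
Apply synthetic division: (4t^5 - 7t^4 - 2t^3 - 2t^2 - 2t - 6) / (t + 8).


Synthetic division with c = -8. Coefficients: 4, -7, -2, -2, -2, -6
Bring down 4.
  4 * -8 = -32; -32 - 7 = -39
  -39 * -8 = 312; 312 - 2 = 310
  310 * -8 = -2480; -2480 - 2 = -2482
  -2482 * -8 = 19856; 19856 - 2 = 19854
  19854 * -8 = -158832; -158832 - 6 = -158838
Quotient: 4t^4 - 39t^3 + 310t^2 - 2482t + 19854, Remainder: -158838


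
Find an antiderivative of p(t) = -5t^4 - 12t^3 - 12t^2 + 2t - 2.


Reverse power rule on each term:
  ∫ -5t^4 dt = -t^5
  ∫ -12t^3 dt = -3t^4
  ∫ -12t^2 dt = -4t^3
  ∫ 2t dt = t^2
  ∫ -2 dt = -2t
F(t) = -t^5 - 3t^4 - 4t^3 + t^2 - 2t + C


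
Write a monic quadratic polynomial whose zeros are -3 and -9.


p(u) = (u + 3)(u + 9)
Expand: u^2 + 12u + 27


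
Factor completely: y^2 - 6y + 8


Roots satisfy r1 + r2 = -b/a = 6 and r1*r2 = c/a = 8.
So r1 = 4, r2 = 2.
y^2 - 6y + 8 = (y - r1)(y - r2) = (y - 4)(y - 2)


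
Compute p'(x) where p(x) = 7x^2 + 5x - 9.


Apply the power rule term by term:
  d/dx(7x^2) = 14x
  d/dx(5x) = 5
  d/dx(-9) = 0
p'(x) = 14x + 5


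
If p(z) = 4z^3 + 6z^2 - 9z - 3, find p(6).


Using direct substitution:
  4 * (6)^3 = 864
  6 * (6)^2 = 216
  -9 * (6)^1 = -54
  constant: -3
Sum = 864 + 216 - 54 - 3 = 1023


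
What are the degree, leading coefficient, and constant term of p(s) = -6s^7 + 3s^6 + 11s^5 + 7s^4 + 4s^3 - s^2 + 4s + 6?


Highest power of s is 7, with coefficient -6. Constant term is 6.
Degree = 7, leading coefficient = -6, constant term = 6


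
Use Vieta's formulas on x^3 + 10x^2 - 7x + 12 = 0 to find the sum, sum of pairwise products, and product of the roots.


Monic cubic x^3+bx^2+cx+d=0: sum=-b, pairwise sum=c, product=-d.
b=10, c=-7, d=12
r1+r2+r3 = -10
r1r2+r1r3+r2r3 = -7
r1r2r3 = -12


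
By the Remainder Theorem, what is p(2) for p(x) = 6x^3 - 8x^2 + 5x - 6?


By the Remainder Theorem, the remainder equals p(2):
  6*(2)^3 = 48
  -8*(2)^2 = -32
  5*(2)^1 = 10
  constant: -6
Sum: 48 - 32 + 10 - 6 = 20


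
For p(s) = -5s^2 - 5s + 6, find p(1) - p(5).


p(1) = -4
p(5) = -144
p(1) - p(5) = -4 + 144 = 140


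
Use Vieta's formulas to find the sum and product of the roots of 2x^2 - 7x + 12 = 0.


For ax^2+bx+c=0: sum = -b/a, product = c/a.
a=2, b=-7, c=12
Sum = -(-7)/2 = 7/2
Product = (12)/2 = 6


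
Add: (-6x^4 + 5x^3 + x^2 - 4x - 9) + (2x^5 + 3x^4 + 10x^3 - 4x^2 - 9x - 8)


Align terms by degree and add:
  -6x^4 + 5x^3 + x^2 - 4x - 9
+ 2x^5 + 3x^4 + 10x^3 - 4x^2 - 9x - 8
= 2x^5 - 3x^4 + 15x^3 - 3x^2 - 13x - 17


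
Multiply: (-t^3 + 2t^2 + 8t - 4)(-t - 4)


Distribute each term of the first polynomial:
  (-t^3)(-t - 4) = t^4 + 4t^3
  (2t^2)(-t - 4) = -2t^3 - 8t^2
  (8t)(-t - 4) = -8t^2 - 32t
  (-4)(-t - 4) = 4t + 16
Sum: t^4 + 2t^3 - 16t^2 - 28t + 16


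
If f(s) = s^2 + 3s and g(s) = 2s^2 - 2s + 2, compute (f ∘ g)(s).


Substitute g(s) into f:
f(g(s)) = 1*(2s^2 - 2s + 2)^2 + 3*(2s^2 - 2s + 2)
(2s^2 - 2s + 2)^2 = 4s^4 - 8s^3 + 12s^2 - 8s + 4
Expand and combine: 4s^4 - 8s^3 + 18s^2 - 14s + 10


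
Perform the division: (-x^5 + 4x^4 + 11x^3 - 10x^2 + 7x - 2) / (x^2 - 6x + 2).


(-x^5 + 4x^4 + 11x^3 - 10x^2 + 7x - 2) / (x^2 - 6x + 2)
Step 1: -x^3 * (x^2 - 6x + 2) = -x^5 + 6x^4 - 2x^3; subtract.
Step 2: -2x^2 * (x^2 - 6x + 2) = -2x^4 + 12x^3 - 4x^2; subtract.
Step 3: x * (x^2 - 6x + 2) = x^3 - 6x^2 + 2x; subtract.
Step 4: 0 * (x^2 - 6x + 2) = 0; subtract.
Quotient: -x^3 - 2x^2 + x, Remainder: 5x - 2


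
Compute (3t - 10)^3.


Expand (3t - 10)^3 by repeated multiplication:
  (3t - 10)^2 = 9t^2 - 60t + 100
= 27t^3 - 270t^2 + 900t - 1000


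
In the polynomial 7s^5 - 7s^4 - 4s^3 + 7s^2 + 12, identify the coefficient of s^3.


Read off the coefficient of s^3: -4


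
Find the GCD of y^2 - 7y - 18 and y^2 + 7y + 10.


Factor each:
  y^2 - 7y - 18 = (y + 2)(y - 9)
  y^2 + 7y + 10 = (y + 2)(y + 5)
Common monic factor: y + 2


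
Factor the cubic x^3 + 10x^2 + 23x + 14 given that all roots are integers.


Try integer roots (divisors of 14). x=-2: p(-2)=0.
Divide out (x + 2): quotient is x^2 + 8x + 7.
Factor the quadratic: (x + 7)(x + 1)
Result: (x + 2)(x + 7)(x + 1)


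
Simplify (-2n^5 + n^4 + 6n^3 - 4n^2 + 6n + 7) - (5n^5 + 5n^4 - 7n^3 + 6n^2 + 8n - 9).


Distribute the minus sign:
  (-2n^5 + n^4 + 6n^3 - 4n^2 + 6n + 7)
- (5n^5 + 5n^4 - 7n^3 + 6n^2 + 8n - 9)
Negate second polynomial: -5n^5 - 5n^4 + 7n^3 - 6n^2 - 8n + 9
Add: -7n^5 - 4n^4 + 13n^3 - 10n^2 - 2n + 16


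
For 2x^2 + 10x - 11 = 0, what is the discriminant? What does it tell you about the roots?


D = b^2 - 4ac = (10)^2 - 4(2)(-11) = 100 + 88 = 188
Since D > 0: two distinct irrational roots


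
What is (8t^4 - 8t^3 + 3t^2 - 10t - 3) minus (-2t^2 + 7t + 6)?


Distribute the minus sign:
  (8t^4 - 8t^3 + 3t^2 - 10t - 3)
- (-2t^2 + 7t + 6)
Negate second polynomial: 2t^2 - 7t - 6
Add: 8t^4 - 8t^3 + 5t^2 - 17t - 9


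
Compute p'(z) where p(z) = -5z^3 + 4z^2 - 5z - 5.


Apply the power rule term by term:
  d/dz(-5z^3) = -15z^2
  d/dz(4z^2) = 8z
  d/dz(-5z) = -5
  d/dz(-5) = 0
p'(z) = -15z^2 + 8z - 5


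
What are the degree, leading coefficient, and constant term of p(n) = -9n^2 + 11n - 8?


Highest power of n is 2, with coefficient -9. Constant term is -8.
Degree = 2, leading coefficient = -9, constant term = -8


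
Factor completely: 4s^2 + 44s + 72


Roots satisfy r1 + r2 = -b/a = -11 and r1*r2 = c/a = 18.
So r1 = -9, r2 = -2.
4s^2 + 44s + 72 = 4(s - r1)(s - r2) = 4(s + 9)(s + 2)


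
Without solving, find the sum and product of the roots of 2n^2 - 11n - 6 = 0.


For an^2+bn+c=0: sum = -b/a, product = c/a.
a=2, b=-11, c=-6
Sum = -(-11)/2 = 11/2
Product = (-6)/2 = -3


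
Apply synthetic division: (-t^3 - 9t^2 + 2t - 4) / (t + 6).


Synthetic division with c = -6. Coefficients: -1, -9, 2, -4
Bring down -1.
  -1 * -6 = 6; 6 - 9 = -3
  -3 * -6 = 18; 18 + 2 = 20
  20 * -6 = -120; -120 - 4 = -124
Quotient: -t^2 - 3t + 20, Remainder: -124


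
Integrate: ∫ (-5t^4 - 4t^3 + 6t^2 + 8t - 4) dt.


Reverse power rule on each term:
  ∫ -5t^4 dt = -t^5
  ∫ -4t^3 dt = -t^4
  ∫ 6t^2 dt = 2t^3
  ∫ 8t dt = 4t^2
  ∫ -4 dt = -4t
F(t) = -t^5 - t^4 + 2t^3 + 4t^2 - 4t + C


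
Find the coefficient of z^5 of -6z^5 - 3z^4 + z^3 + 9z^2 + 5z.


Read off the coefficient of z^5: -6


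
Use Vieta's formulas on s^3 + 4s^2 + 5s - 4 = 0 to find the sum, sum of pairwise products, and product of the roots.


Monic cubic s^3+bs^2+cs+d=0: sum=-b, pairwise sum=c, product=-d.
b=4, c=5, d=-4
r1+r2+r3 = -4
r1r2+r1r3+r2r3 = 5
r1r2r3 = 4


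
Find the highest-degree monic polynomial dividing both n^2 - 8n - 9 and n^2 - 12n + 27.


Factor each:
  n^2 - 8n - 9 = (n - 9)(n + 1)
  n^2 - 12n + 27 = (n - 9)(n - 3)
Common monic factor: n - 9


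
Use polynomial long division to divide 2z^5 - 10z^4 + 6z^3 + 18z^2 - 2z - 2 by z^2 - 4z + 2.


(2z^5 - 10z^4 + 6z^3 + 18z^2 - 2z - 2) / (z^2 - 4z + 2)
Step 1: 2z^3 * (z^2 - 4z + 2) = 2z^5 - 8z^4 + 4z^3; subtract.
Step 2: -2z^2 * (z^2 - 4z + 2) = -2z^4 + 8z^3 - 4z^2; subtract.
Step 3: -6z * (z^2 - 4z + 2) = -6z^3 + 24z^2 - 12z; subtract.
Step 4: -2 * (z^2 - 4z + 2) = -2z^2 + 8z - 4; subtract.
Quotient: 2z^3 - 2z^2 - 6z - 2, Remainder: 2z + 2


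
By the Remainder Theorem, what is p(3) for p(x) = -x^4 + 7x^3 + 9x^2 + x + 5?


By the Remainder Theorem, the remainder equals p(3):
  -1*(3)^4 = -81
  7*(3)^3 = 189
  9*(3)^2 = 81
  1*(3)^1 = 3
  constant: 5
Sum: -81 + 189 + 81 + 3 + 5 = 197


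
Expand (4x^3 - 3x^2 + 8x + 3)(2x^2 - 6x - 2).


Distribute each term of the first polynomial:
  (4x^3)(2x^2 - 6x - 2) = 8x^5 - 24x^4 - 8x^3
  (-3x^2)(2x^2 - 6x - 2) = -6x^4 + 18x^3 + 6x^2
  (8x)(2x^2 - 6x - 2) = 16x^3 - 48x^2 - 16x
  (3)(2x^2 - 6x - 2) = 6x^2 - 18x - 6
Sum: 8x^5 - 30x^4 + 26x^3 - 36x^2 - 34x - 6


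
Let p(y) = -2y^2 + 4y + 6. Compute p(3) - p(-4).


p(3) = 0
p(-4) = -42
p(3) - p(-4) = 0 + 42 = 42


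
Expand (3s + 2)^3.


Expand (3s + 2)^3 by repeated multiplication:
  (3s + 2)^2 = 9s^2 + 12s + 4
= 27s^3 + 54s^2 + 36s + 8


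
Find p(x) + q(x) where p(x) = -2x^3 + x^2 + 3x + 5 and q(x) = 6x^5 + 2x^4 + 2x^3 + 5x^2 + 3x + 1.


Align terms by degree and add:
  -2x^3 + x^2 + 3x + 5
+ 6x^5 + 2x^4 + 2x^3 + 5x^2 + 3x + 1
= 6x^5 + 2x^4 + 6x^2 + 6x + 6


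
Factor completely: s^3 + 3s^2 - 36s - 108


Try integer roots (divisors of -108). s=-6: p(-6)=0.
Divide out (s + 6): quotient is s^2 - 3s - 18.
Factor the quadratic: (s + 3)(s - 6)
Result: (s + 6)(s + 3)(s - 6)


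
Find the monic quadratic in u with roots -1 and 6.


p(u) = (u + 1)(u - 6)
Expand: u^2 - 5u - 6


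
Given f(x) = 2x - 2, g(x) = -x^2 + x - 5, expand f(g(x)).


Substitute g(x) into f:
f(g(x)) = 2*(-x^2 + x - 5) + (-2)
Expand and combine: -2x^2 + 2x - 12


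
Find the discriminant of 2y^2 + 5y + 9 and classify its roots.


D = b^2 - 4ac = (5)^2 - 4(2)(9) = 25 - 72 = -47
Since D < 0: two complex conjugate roots (no real roots)


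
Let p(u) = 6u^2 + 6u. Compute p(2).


Using direct substitution:
  6 * (2)^2 = 24
  6 * (2)^1 = 12
  constant: 0
Sum = 24 + 12 + 0 = 36


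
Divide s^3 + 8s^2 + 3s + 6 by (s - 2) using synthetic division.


Synthetic division with c = 2. Coefficients: 1, 8, 3, 6
Bring down 1.
  1 * 2 = 2; 2 + 8 = 10
  10 * 2 = 20; 20 + 3 = 23
  23 * 2 = 46; 46 + 6 = 52
Quotient: s^2 + 10s + 23, Remainder: 52


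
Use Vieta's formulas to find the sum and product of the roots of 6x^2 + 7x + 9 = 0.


For ax^2+bx+c=0: sum = -b/a, product = c/a.
a=6, b=7, c=9
Sum = -(7)/6 = -7/6
Product = (9)/6 = 3/2


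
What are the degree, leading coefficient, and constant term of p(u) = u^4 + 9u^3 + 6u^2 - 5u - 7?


Highest power of u is 4, with coefficient 1. Constant term is -7.
Degree = 4, leading coefficient = 1, constant term = -7


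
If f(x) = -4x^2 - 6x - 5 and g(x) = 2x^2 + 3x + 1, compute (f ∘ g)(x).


Substitute g(x) into f:
f(g(x)) = -4*(2x^2 + 3x + 1)^2 + (-6)*(2x^2 + 3x + 1) + (-5)
(2x^2 + 3x + 1)^2 = 4x^4 + 12x^3 + 13x^2 + 6x + 1
Expand and combine: -16x^4 - 48x^3 - 64x^2 - 42x - 15


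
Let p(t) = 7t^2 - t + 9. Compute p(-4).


Using direct substitution:
  7 * (-4)^2 = 112
  -1 * (-4)^1 = 4
  constant: 9
Sum = 112 + 4 + 9 = 125


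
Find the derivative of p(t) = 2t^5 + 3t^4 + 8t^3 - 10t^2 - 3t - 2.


Apply the power rule term by term:
  d/dt(2t^5) = 10t^4
  d/dt(3t^4) = 12t^3
  d/dt(8t^3) = 24t^2
  d/dt(-10t^2) = -20t
  d/dt(-3t) = -3
  d/dt(-2) = 0
p'(t) = 10t^4 + 12t^3 + 24t^2 - 20t - 3


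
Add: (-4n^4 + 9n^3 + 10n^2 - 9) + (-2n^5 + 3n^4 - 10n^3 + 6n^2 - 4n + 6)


Align terms by degree and add:
  -4n^4 + 9n^3 + 10n^2 - 9
  -2n^5 + 3n^4 - 10n^3 + 6n^2 - 4n + 6
= -2n^5 - n^4 - n^3 + 16n^2 - 4n - 3


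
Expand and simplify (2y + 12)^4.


Expand (2y + 12)^4 by repeated multiplication:
  (2y + 12)^2 = 4y^2 + 48y + 144
  (2y + 12)^3 = 8y^3 + 144y^2 + 864y + 1728
= 16y^4 + 384y^3 + 3456y^2 + 13824y + 20736


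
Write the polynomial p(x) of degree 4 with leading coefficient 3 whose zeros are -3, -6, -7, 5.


p(x) = 3(x + 3)(x + 6)(x + 7)(x - 5)
Expand: 3x^4 + 33x^3 + 3x^2 - 837x - 1890


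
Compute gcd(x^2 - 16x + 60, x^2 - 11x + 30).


Factor each:
  x^2 - 16x + 60 = (x - 6)(x - 10)
  x^2 - 11x + 30 = (x - 6)(x - 5)
Common monic factor: x - 6


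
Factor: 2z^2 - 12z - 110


Roots satisfy r1 + r2 = -b/a = 6 and r1*r2 = c/a = -55.
So r1 = 11, r2 = -5.
2z^2 - 12z - 110 = 2(z - r1)(z - r2) = 2(z - 11)(z + 5)


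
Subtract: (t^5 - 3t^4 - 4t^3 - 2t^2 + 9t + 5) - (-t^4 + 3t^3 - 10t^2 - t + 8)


Distribute the minus sign:
  (t^5 - 3t^4 - 4t^3 - 2t^2 + 9t + 5)
- (-t^4 + 3t^3 - 10t^2 - t + 8)
Negate second polynomial: t^4 - 3t^3 + 10t^2 + t - 8
Add: t^5 - 2t^4 - 7t^3 + 8t^2 + 10t - 3


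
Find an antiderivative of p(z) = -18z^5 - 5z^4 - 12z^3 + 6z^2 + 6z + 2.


Reverse power rule on each term:
  ∫ -18z^5 dz = -3z^6
  ∫ -5z^4 dz = -z^5
  ∫ -12z^3 dz = -3z^4
  ∫ 6z^2 dz = 2z^3
  ∫ 6z dz = 3z^2
  ∫ 2 dz = 2z
F(z) = -3z^6 - z^5 - 3z^4 + 2z^3 + 3z^2 + 2z + C


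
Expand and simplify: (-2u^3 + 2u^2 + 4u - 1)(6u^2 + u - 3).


Distribute each term of the first polynomial:
  (-2u^3)(6u^2 + u - 3) = -12u^5 - 2u^4 + 6u^3
  (2u^2)(6u^2 + u - 3) = 12u^4 + 2u^3 - 6u^2
  (4u)(6u^2 + u - 3) = 24u^3 + 4u^2 - 12u
  (-1)(6u^2 + u - 3) = -6u^2 - u + 3
Sum: -12u^5 + 10u^4 + 32u^3 - 8u^2 - 13u + 3


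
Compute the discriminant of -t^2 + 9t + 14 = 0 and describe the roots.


D = b^2 - 4ac = (9)^2 - 4(-1)(14) = 81 + 56 = 137
Since D > 0: two distinct irrational roots


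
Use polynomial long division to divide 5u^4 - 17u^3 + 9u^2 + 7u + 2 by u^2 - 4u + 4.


(5u^4 - 17u^3 + 9u^2 + 7u + 2) / (u^2 - 4u + 4)
Step 1: 5u^2 * (u^2 - 4u + 4) = 5u^4 - 20u^3 + 20u^2; subtract.
Step 2: 3u * (u^2 - 4u + 4) = 3u^3 - 12u^2 + 12u; subtract.
Step 3: 1 * (u^2 - 4u + 4) = u^2 - 4u + 4; subtract.
Quotient: 5u^2 + 3u + 1, Remainder: -u - 2


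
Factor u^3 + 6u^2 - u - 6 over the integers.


Try integer roots (divisors of -6). u=-6: p(-6)=0.
Divide out (u + 6): quotient is u^2 - 1.
Factor the quadratic: (u - 1)(u + 1)
Result: (u + 6)(u - 1)(u + 1)


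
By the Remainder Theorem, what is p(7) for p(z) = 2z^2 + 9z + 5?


By the Remainder Theorem, the remainder equals p(7):
  2*(7)^2 = 98
  9*(7)^1 = 63
  constant: 5
Sum: 98 + 63 + 5 = 166


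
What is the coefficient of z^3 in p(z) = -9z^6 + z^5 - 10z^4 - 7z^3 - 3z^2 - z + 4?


Read off the coefficient of z^3: -7


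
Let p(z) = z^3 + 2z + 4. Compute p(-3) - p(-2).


p(-3) = -29
p(-2) = -8
p(-3) - p(-2) = -29 + 8 = -21


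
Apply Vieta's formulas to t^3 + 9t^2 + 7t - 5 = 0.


Monic cubic t^3+bt^2+ct+d=0: sum=-b, pairwise sum=c, product=-d.
b=9, c=7, d=-5
r1+r2+r3 = -9
r1r2+r1r3+r2r3 = 7
r1r2r3 = 5


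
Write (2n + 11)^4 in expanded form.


Expand (2n + 11)^4 by repeated multiplication:
  (2n + 11)^2 = 4n^2 + 44n + 121
  (2n + 11)^3 = 8n^3 + 132n^2 + 726n + 1331
= 16n^4 + 352n^3 + 2904n^2 + 10648n + 14641


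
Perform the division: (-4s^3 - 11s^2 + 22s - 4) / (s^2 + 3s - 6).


(-4s^3 - 11s^2 + 22s - 4) / (s^2 + 3s - 6)
Step 1: -4s * (s^2 + 3s - 6) = -4s^3 - 12s^2 + 24s; subtract.
Step 2: 1 * (s^2 + 3s - 6) = s^2 + 3s - 6; subtract.
Quotient: -4s + 1, Remainder: -5s + 2


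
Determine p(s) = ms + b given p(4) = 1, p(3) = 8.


p(s) = ms + b. Using p(4)=1, p(3)=8:
m = (1 - 8)/(4 - 3) = -7/1 = -7
b = 1 - m*(4) = 1 + 28 = 29
p(s) = -7s + 29


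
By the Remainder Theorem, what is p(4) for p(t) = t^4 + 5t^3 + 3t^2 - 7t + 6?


By the Remainder Theorem, the remainder equals p(4):
  1*(4)^4 = 256
  5*(4)^3 = 320
  3*(4)^2 = 48
  -7*(4)^1 = -28
  constant: 6
Sum: 256 + 320 + 48 - 28 + 6 = 602


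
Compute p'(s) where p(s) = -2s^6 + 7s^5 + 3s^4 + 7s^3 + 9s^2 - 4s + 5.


Apply the power rule term by term:
  d/ds(-2s^6) = -12s^5
  d/ds(7s^5) = 35s^4
  d/ds(3s^4) = 12s^3
  d/ds(7s^3) = 21s^2
  d/ds(9s^2) = 18s
  d/ds(-4s) = -4
  d/ds(5) = 0
p'(s) = -12s^5 + 35s^4 + 12s^3 + 21s^2 + 18s - 4


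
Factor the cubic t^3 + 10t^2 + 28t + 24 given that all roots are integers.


Try integer roots (divisors of 24). t=-2: p(-2)=0.
Divide out (t + 2): quotient is t^2 + 8t + 12.
Factor the quadratic: (t + 2)(t + 6)
Result: (t + 2)(t + 2)(t + 6)


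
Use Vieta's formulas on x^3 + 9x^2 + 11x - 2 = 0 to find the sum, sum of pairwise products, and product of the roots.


Monic cubic x^3+bx^2+cx+d=0: sum=-b, pairwise sum=c, product=-d.
b=9, c=11, d=-2
r1+r2+r3 = -9
r1r2+r1r3+r2r3 = 11
r1r2r3 = 2


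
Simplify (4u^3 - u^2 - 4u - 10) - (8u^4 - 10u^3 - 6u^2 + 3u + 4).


Distribute the minus sign:
  (4u^3 - u^2 - 4u - 10)
- (8u^4 - 10u^3 - 6u^2 + 3u + 4)
Negate second polynomial: -8u^4 + 10u^3 + 6u^2 - 3u - 4
Add: -8u^4 + 14u^3 + 5u^2 - 7u - 14


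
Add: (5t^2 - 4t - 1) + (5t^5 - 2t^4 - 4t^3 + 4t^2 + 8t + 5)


Align terms by degree and add:
  5t^2 - 4t - 1
+ 5t^5 - 2t^4 - 4t^3 + 4t^2 + 8t + 5
= 5t^5 - 2t^4 - 4t^3 + 9t^2 + 4t + 4


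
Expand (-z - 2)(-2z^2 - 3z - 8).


Distribute each term of the first polynomial:
  (-z)(-2z^2 - 3z - 8) = 2z^3 + 3z^2 + 8z
  (-2)(-2z^2 - 3z - 8) = 4z^2 + 6z + 16
Sum: 2z^3 + 7z^2 + 14z + 16


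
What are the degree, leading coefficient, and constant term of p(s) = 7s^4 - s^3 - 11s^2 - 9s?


Highest power of s is 4, with coefficient 7. Constant term is 0.
Degree = 4, leading coefficient = 7, constant term = 0


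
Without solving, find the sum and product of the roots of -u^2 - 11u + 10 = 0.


For au^2+bu+c=0: sum = -b/a, product = c/a.
a=-1, b=-11, c=10
Sum = -(-11)/-1 = -11
Product = (10)/-1 = -10


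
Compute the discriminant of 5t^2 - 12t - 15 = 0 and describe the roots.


D = b^2 - 4ac = (-12)^2 - 4(5)(-15) = 144 + 300 = 444
Since D > 0: two distinct irrational roots


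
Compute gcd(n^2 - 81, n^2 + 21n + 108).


Factor each:
  n^2 - 81 = (n + 9)(n - 9)
  n^2 + 21n + 108 = (n + 9)(n + 12)
Common monic factor: n + 9


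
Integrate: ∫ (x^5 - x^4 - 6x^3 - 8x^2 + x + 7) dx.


Reverse power rule on each term:
  ∫ x^5 dx = (1/6)x^6
  ∫ -x^4 dx = -(1/5)x^5
  ∫ -6x^3 dx = -(3/2)x^4
  ∫ -8x^2 dx = -(8/3)x^3
  ∫ x dx = (1/2)x^2
  ∫ 7 dx = 7x
F(x) = (1/6)x^6 - (1/5)x^5 - (3/2)x^4 - (8/3)x^3 + (1/2)x^2 + 7x + C


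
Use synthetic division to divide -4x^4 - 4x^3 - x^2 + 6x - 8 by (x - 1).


Synthetic division with c = 1. Coefficients: -4, -4, -1, 6, -8
Bring down -4.
  -4 * 1 = -4; -4 - 4 = -8
  -8 * 1 = -8; -8 - 1 = -9
  -9 * 1 = -9; -9 + 6 = -3
  -3 * 1 = -3; -3 - 8 = -11
Quotient: -4x^3 - 8x^2 - 9x - 3, Remainder: -11


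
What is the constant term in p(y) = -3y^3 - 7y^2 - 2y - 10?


Read off the constant term: -10


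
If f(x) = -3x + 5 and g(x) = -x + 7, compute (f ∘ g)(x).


Substitute g(x) into f:
f(g(x)) = -3*(-x + 7) + 5
Expand and combine: 3x - 16


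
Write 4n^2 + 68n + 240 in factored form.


Roots satisfy r1 + r2 = -b/a = -17 and r1*r2 = c/a = 60.
So r1 = -12, r2 = -5.
4n^2 + 68n + 240 = 4(n - r1)(n - r2) = 4(n + 12)(n + 5)


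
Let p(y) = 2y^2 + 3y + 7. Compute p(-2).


Using direct substitution:
  2 * (-2)^2 = 8
  3 * (-2)^1 = -6
  constant: 7
Sum = 8 - 6 + 7 = 9


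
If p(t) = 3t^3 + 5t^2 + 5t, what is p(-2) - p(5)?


p(-2) = -14
p(5) = 525
p(-2) - p(5) = -14 - 525 = -539


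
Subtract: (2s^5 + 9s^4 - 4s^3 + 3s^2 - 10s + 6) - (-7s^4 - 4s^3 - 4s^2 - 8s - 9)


Distribute the minus sign:
  (2s^5 + 9s^4 - 4s^3 + 3s^2 - 10s + 6)
- (-7s^4 - 4s^3 - 4s^2 - 8s - 9)
Negate second polynomial: 7s^4 + 4s^3 + 4s^2 + 8s + 9
Add: 2s^5 + 16s^4 + 7s^2 - 2s + 15


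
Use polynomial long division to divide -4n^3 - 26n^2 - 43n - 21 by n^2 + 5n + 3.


(-4n^3 - 26n^2 - 43n - 21) / (n^2 + 5n + 3)
Step 1: -4n * (n^2 + 5n + 3) = -4n^3 - 20n^2 - 12n; subtract.
Step 2: -6 * (n^2 + 5n + 3) = -6n^2 - 30n - 18; subtract.
Quotient: -4n - 6, Remainder: -n - 3


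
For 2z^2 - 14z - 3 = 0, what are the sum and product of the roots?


For az^2+bz+c=0: sum = -b/a, product = c/a.
a=2, b=-14, c=-3
Sum = -(-14)/2 = 7
Product = (-3)/2 = -3/2


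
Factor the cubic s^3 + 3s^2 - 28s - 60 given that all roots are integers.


Try integer roots (divisors of -60). s=-2: p(-2)=0.
Divide out (s + 2): quotient is s^2 + s - 30.
Factor the quadratic: (s + 6)(s - 5)
Result: (s + 2)(s + 6)(s - 5)


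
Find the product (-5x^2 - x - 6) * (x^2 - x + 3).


Distribute each term of the first polynomial:
  (-5x^2)(x^2 - x + 3) = -5x^4 + 5x^3 - 15x^2
  (-x)(x^2 - x + 3) = -x^3 + x^2 - 3x
  (-6)(x^2 - x + 3) = -6x^2 + 6x - 18
Sum: -5x^4 + 4x^3 - 20x^2 + 3x - 18


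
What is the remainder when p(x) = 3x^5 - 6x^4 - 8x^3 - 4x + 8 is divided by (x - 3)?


By the Remainder Theorem, the remainder equals p(3):
  3*(3)^5 = 729
  -6*(3)^4 = -486
  -8*(3)^3 = -216
  0*(3)^2 = 0
  -4*(3)^1 = -12
  constant: 8
Sum: 729 - 486 - 216 + 0 - 12 + 8 = 23


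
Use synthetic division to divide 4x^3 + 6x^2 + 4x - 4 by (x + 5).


Synthetic division with c = -5. Coefficients: 4, 6, 4, -4
Bring down 4.
  4 * -5 = -20; -20 + 6 = -14
  -14 * -5 = 70; 70 + 4 = 74
  74 * -5 = -370; -370 - 4 = -374
Quotient: 4x^2 - 14x + 74, Remainder: -374


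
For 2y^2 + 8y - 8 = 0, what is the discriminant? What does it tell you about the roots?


D = b^2 - 4ac = (8)^2 - 4(2)(-8) = 64 + 64 = 128
Since D > 0: two distinct irrational roots
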